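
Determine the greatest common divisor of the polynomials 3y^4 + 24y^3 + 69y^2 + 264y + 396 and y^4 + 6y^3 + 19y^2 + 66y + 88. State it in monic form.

Repeated division with remainder:
  3y^4 + 24y^3 + 69y^2 + 264y + 396 = (3)(y^4 + 6y^3 + 19y^2 + 66y + 88) + (6y^3 + 12y^2 + 66y + 132)
  y^4 + 6y^3 + 19y^2 + 66y + 88 = ((1/6)y + 2/3)(6y^3 + 12y^2 + 66y + 132) + (0)
Last nonzero remainder: 6y^3 + 12y^2 + 66y + 132. Dividing through by 6 gives the monic gcd y^3 + 2y^2 + 11y + 22.

y^3 + 2y^2 + 11y + 22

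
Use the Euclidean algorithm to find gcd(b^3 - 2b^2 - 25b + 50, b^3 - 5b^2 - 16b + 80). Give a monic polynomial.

By polynomial division,
  b^3 - 2b^2 - 25b + 50 = (b^3 - 5b^2 - 16b + 80) + (3b^2 - 9b - 30)
  b^3 - 5b^2 - 16b + 80 = ((1/3)b - 2/3)(3b^2 - 9b - 30) + (-12b + 60)
  3b^2 - 9b - 30 = (-(1/4)b - 1/2)(-12b + 60) + (0)
Last nonzero remainder: -12b + 60. Dividing through by -12 gives the monic gcd b - 5.

b - 5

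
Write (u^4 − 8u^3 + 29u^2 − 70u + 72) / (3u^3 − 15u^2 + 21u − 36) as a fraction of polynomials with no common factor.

Euclidean algorithm in ℚ[u]:
  u^4 − 8u^3 + 29u^2 − 70u + 72 = ((1/3)u − 1)(3u^3 − 15u^2 + 21u − 36) + (7u^2 − 37u + 36)
  3u^3 − 15u^2 + 21u − 36 = ((3/7)u + 6/49)(7u^2 − 37u + 36) + ((495/49)u − 1980/49)
  7u^2 − 37u + 36 = ((343/495)u − 49/55)((495/49)u − 1980/49) + (0)
Last nonzero remainder: (495/49)u − 1980/49. Dividing through by 495/49 gives the monic gcd u − 4.
Cancel u − 4 from numerator and denominator to get the reduced form.

(u^3 − 4u^2 + 13u − 18)/(3u^2 − 3u + 9)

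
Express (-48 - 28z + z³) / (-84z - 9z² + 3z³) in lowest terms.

(-12 - 4z + z²)/(-21z + 3z²)

By polynomial division,
  z³ - 28z - 48 = (1/3)(3z³ - 9z² - 84z) + (3z² - 48)
  3z³ - 9z² - 84z = (z - 3)(3z² - 48) + (-36z - 144)
  3z² - 48 = (-(1/12)z + 1/3)(-36z - 144) + (0)
Last nonzero remainder: -36z - 144. Dividing through by -36 gives the monic gcd z + 4.
Cancel z + 4 from numerator and denominator to get the reduced form.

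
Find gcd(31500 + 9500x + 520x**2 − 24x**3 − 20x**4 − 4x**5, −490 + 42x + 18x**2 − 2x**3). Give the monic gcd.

Euclidean algorithm in ℚ[x]:
  −4x**5 − 20x**4 − 24x**3 + 520x**2 + 9500x + 31500 = (2x**2 + 28x + 306)(−2x**3 + 18x**2 + 42x − 490) + (−5184x**2 + 10368x + 181440)
  −2x**3 + 18x**2 + 42x − 490 = ((1/2592)x − 7/2592)(−5184x**2 + 10368x + 181440) + (0)
Last nonzero remainder: −5184x**2 + 10368x + 181440. Dividing through by −5184 gives the monic gcd x**2 − 2x − 35.

−35 − 2x + x**2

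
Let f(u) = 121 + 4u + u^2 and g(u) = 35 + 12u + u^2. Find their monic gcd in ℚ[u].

1

Repeated division with remainder:
  u^2 + 4u + 121 = (u^2 + 12u + 35) + (-8u + 86)
  u^2 + 12u + 35 = (-(1/8)u - 91/32)(-8u + 86) + (4473/16)
  -8u + 86 = (-(128/4473)u + 1376/4473)(4473/16) + (0)
The last nonzero remainder is the constant 4473/16, so the polynomials are coprime and gcd = 1.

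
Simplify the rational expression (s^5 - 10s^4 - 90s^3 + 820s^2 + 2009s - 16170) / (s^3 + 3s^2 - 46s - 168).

Euclidean algorithm in ℚ[s]:
  s^5 - 10s^4 - 90s^3 + 820s^2 + 2009s - 16170 = (s^2 - 13s - 5)(s^3 + 3s^2 - 46s - 168) + (405s^2 - 405s - 17010)
  s^3 + 3s^2 - 46s - 168 = ((1/405)s + 4/405)(405s^2 - 405s - 17010) + (0)
Last nonzero remainder: 405s^2 - 405s - 17010. Dividing through by 405 gives the monic gcd s^2 - s - 42.
Cancel s^2 - s - 42 from numerator and denominator to get the reduced form.

(s^3 - 9s^2 - 57s + 385)/(s + 4)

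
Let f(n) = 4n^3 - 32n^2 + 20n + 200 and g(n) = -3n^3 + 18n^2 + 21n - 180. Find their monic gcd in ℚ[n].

n - 5

Euclidean algorithm in ℚ[n]:
  4n^3 - 32n^2 + 20n + 200 = (-4/3)(-3n^3 + 18n^2 + 21n - 180) + (-8n^2 + 48n - 40)
  -3n^3 + 18n^2 + 21n - 180 = ((3/8)n)(-8n^2 + 48n - 40) + (36n - 180)
  -8n^2 + 48n - 40 = (-(2/9)n + 2/9)(36n - 180) + (0)
Last nonzero remainder: 36n - 180. Dividing through by 36 gives the monic gcd n - 5.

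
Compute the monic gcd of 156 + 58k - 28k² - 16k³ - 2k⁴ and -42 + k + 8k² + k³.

Repeated division with remainder:
  -2k⁴ - 16k³ - 28k² + 58k + 156 = (-2k)(k³ + 8k² + k - 42) + (-26k² - 26k + 156)
  k³ + 8k² + k - 42 = (-(1/26)k - 7/26)(-26k² - 26k + 156) + (0)
Last nonzero remainder: -26k² - 26k + 156. Dividing through by -26 gives the monic gcd k² + k - 6.

-6 + k + k²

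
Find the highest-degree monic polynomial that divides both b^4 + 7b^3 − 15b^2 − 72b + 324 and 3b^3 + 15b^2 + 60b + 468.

b + 6

Apply the Euclidean algorithm:
  b^4 + 7b^3 − 15b^2 − 72b + 324 = ((1/3)b + 2/3)(3b^3 + 15b^2 + 60b + 468) + (−45b^2 − 268b + 12)
  3b^3 + 15b^2 + 60b + 468 = (−(1/15)b + 43/675)(−45b^2 − 268b + 12) + ((52564/675)b + 105128/225)
  −45b^2 − 268b + 12 = (−(30375/52564)b + 675/26282)((52564/675)b + 105128/225) + (0)
Last nonzero remainder: (52564/675)b + 105128/225. Dividing through by 52564/675 gives the monic gcd b + 6.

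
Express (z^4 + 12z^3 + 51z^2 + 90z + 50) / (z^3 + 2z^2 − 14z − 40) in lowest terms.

Apply the Euclidean algorithm:
  z^4 + 12z^3 + 51z^2 + 90z + 50 = (z + 10)(z^3 + 2z^2 − 14z − 40) + (45z^2 + 270z + 450)
  z^3 + 2z^2 − 14z − 40 = ((1/45)z − 4/45)(45z^2 + 270z + 450) + (0)
Last nonzero remainder: 45z^2 + 270z + 450. Dividing through by 45 gives the monic gcd z^2 + 6z + 10.
Cancel z^2 + 6z + 10 from numerator and denominator to get the reduced form.

(z^2 + 6z + 5)/(z − 4)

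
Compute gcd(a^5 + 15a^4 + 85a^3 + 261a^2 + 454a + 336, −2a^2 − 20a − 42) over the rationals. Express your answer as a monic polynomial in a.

Apply the Euclidean algorithm:
  a^5 + 15a^4 + 85a^3 + 261a^2 + 454a + 336 = (−(1/2)a^3 − (5/2)a^2 − 7a − 8)(−2a^2 − 20a − 42) + (0)
Last nonzero remainder: −2a^2 − 20a − 42. Dividing through by −2 gives the monic gcd a^2 + 10a + 21.

a^2 + 10a + 21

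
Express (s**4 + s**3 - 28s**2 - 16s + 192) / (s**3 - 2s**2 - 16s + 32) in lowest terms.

(s**2 + s - 12)/(s - 2)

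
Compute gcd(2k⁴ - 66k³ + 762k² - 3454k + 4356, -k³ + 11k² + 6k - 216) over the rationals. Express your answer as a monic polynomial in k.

By polynomial division,
  2k⁴ - 66k³ + 762k² - 3454k + 4356 = (-2k + 44)(-k³ + 11k² + 6k - 216) + (290k² - 4150k + 13860)
  -k³ + 11k² + 6k - 216 = (-(1/290)k - 48/4205)(290k² - 4150k + 13860) + ((5400/841)k - 48600/841)
  290k² - 4150k + 13860 = ((24389/540)k - 64757/270)((5400/841)k - 48600/841) + (0)
Last nonzero remainder: (5400/841)k - 48600/841. Dividing through by 5400/841 gives the monic gcd k - 9.

k - 9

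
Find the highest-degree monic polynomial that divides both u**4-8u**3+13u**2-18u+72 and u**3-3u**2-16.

Apply the Euclidean algorithm:
  u**4-8u**3+13u**2-18u+72 = (u-5)(u**3-3u**2-16) + (-2u**2-2u-8)
  u**3-3u**2-16 = (-(1/2)u+2)(-2u**2-2u-8) + (0)
Last nonzero remainder: -2u**2-2u-8. Dividing through by -2 gives the monic gcd u**2+u+4.

u**2+u+4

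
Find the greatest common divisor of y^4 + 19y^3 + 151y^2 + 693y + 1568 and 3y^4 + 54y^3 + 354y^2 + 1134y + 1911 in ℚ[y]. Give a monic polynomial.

y^2 + 14y + 49

Apply the Euclidean algorithm:
  y^4 + 19y^3 + 151y^2 + 693y + 1568 = (1/3)(3y^4 + 54y^3 + 354y^2 + 1134y + 1911) + (y^3 + 33y^2 + 315y + 931)
  3y^4 + 54y^3 + 354y^2 + 1134y + 1911 = (3y - 45)(y^3 + 33y^2 + 315y + 931) + (894y^2 + 12516y + 43806)
  y^3 + 33y^2 + 315y + 931 = ((1/894)y + 19/894)(894y^2 + 12516y + 43806) + (0)
Last nonzero remainder: 894y^2 + 12516y + 43806. Dividing through by 894 gives the monic gcd y^2 + 14y + 49.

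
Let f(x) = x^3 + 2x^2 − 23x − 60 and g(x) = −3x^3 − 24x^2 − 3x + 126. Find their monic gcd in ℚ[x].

x + 3

By polynomial division,
  x^3 + 2x^2 − 23x − 60 = (−1/3)(−3x^3 − 24x^2 − 3x + 126) + (−6x^2 − 24x − 18)
  −3x^3 − 24x^2 − 3x + 126 = ((1/2)x + 2)(−6x^2 − 24x − 18) + (54x + 162)
  −6x^2 − 24x − 18 = (−(1/9)x − 1/9)(54x + 162) + (0)
Last nonzero remainder: 54x + 162. Dividing through by 54 gives the monic gcd x + 3.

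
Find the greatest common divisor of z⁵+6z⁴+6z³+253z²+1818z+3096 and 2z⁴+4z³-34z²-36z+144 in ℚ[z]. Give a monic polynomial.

Euclidean algorithm in ℚ[z]:
  z⁵+6z⁴+6z³+253z²+1818z+3096 = ((1/2)z+2)(2z⁴+4z³-34z²-36z+144) + (15z³+339z²+1818z+2808)
  2z⁴+4z³-34z²-36z+144 = ((2/15)z-206/75)(15z³+339z²+1818z+2808) + ((16368/25)z²+(114576/25)z+196416/25)
  15z³+339z²+1818z+2808 = ((125/5456)z+975/2728)((16368/25)z²+(114576/25)z+196416/25) + (0)
Last nonzero remainder: (16368/25)z²+(114576/25)z+196416/25. Dividing through by 16368/25 gives the monic gcd z²+7z+12.

z²+7z+12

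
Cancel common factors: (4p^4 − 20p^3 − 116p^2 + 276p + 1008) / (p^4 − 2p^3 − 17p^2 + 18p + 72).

(4p^2 − 16p − 84)/(p^2 − p − 6)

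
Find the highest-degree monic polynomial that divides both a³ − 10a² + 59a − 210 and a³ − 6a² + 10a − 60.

a − 6

Repeated division with remainder:
  a³ − 10a² + 59a − 210 = (a³ − 6a² + 10a − 60) + (−4a² + 49a − 150)
  a³ − 6a² + 10a − 60 = (−(1/4)a − 25/16)(−4a² + 49a − 150) + ((785/16)a − 2355/8)
  −4a² + 49a − 150 = (−(64/785)a + 80/157)((785/16)a − 2355/8) + (0)
Last nonzero remainder: (785/16)a − 2355/8. Dividing through by 785/16 gives the monic gcd a − 6.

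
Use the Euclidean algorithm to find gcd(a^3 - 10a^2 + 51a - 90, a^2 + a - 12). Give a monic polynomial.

a - 3

By polynomial division,
  a^3 - 10a^2 + 51a - 90 = (a - 11)(a^2 + a - 12) + (74a - 222)
  a^2 + a - 12 = ((1/74)a + 2/37)(74a - 222) + (0)
Last nonzero remainder: 74a - 222. Dividing through by 74 gives the monic gcd a - 3.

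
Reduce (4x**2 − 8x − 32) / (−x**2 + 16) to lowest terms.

Apply the Euclidean algorithm:
  4x**2 − 8x − 32 = (−4)(−x**2 + 16) + (−8x + 32)
  −x**2 + 16 = ((1/8)x + 1/2)(−8x + 32) + (0)
Last nonzero remainder: −8x + 32. Dividing through by −8 gives the monic gcd x − 4.
Cancel x − 4 from numerator and denominator to get the reduced form.

(−4x − 8)/(x + 4)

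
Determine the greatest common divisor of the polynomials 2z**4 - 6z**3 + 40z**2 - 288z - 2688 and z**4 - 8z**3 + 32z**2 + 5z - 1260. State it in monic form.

Euclidean algorithm in ℚ[z]:
  2z**4 - 6z**3 + 40z**2 - 288z - 2688 = (2)(z**4 - 8z**3 + 32z**2 + 5z - 1260) + (10z**3 - 24z**2 - 298z - 168)
  z**4 - 8z**3 + 32z**2 + 5z - 1260 = ((1/10)z - 14/25)(10z**3 - 24z**2 - 298z - 168) + ((1209/25)z**2 - (3627/25)z - 33852/25)
  10z**3 - 24z**2 - 298z - 168 = ((250/1209)z + 50/403)((1209/25)z**2 - (3627/25)z - 33852/25) + (0)
Last nonzero remainder: (1209/25)z**2 - (3627/25)z - 33852/25. Dividing through by 1209/25 gives the monic gcd z**2 - 3z - 28.

z**2 - 3z - 28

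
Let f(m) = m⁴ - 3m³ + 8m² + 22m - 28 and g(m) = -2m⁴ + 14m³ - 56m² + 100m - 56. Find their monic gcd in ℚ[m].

Apply the Euclidean algorithm:
  m⁴ - 3m³ + 8m² + 22m - 28 = (-1/2)(-2m⁴ + 14m³ - 56m² + 100m - 56) + (4m³ - 20m² + 72m - 56)
  -2m⁴ + 14m³ - 56m² + 100m - 56 = (-(1/2)m + 1)(4m³ - 20m² + 72m - 56) + (0)
Last nonzero remainder: 4m³ - 20m² + 72m - 56. Dividing through by 4 gives the monic gcd m³ - 5m² + 18m - 14.

m³ - 5m² + 18m - 14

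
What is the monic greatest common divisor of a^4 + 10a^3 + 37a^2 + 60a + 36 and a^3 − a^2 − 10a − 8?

Repeated division with remainder:
  a^4 + 10a^3 + 37a^2 + 60a + 36 = (a + 11)(a^3 − a^2 − 10a − 8) + (58a^2 + 178a + 124)
  a^3 − a^2 − 10a − 8 = ((1/58)a − 59/841)(58a^2 + 178a + 124) + ((294/841)a + 588/841)
  58a^2 + 178a + 124 = ((24389/147)a + 26071/147)((294/841)a + 588/841) + (0)
Last nonzero remainder: (294/841)a + 588/841. Dividing through by 294/841 gives the monic gcd a + 2.

a + 2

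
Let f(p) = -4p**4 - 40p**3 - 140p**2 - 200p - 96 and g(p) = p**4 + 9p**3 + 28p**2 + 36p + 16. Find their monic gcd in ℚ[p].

p**3 + 7p**2 + 14p + 8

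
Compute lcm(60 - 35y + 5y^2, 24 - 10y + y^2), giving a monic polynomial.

-72 + 54y - 13y^2 + y^3

Euclidean algorithm in ℚ[y]:
  5y^2 - 35y + 60 = (5)(y^2 - 10y + 24) + (15y - 60)
  y^2 - 10y + 24 = ((1/15)y - 2/5)(15y - 60) + (0)
Last nonzero remainder: 15y - 60. Dividing through by 15 gives the monic gcd y - 4.
Then lcm(f, g) = f·g / gcd(f, g); expanding and making the result monic gives the answer.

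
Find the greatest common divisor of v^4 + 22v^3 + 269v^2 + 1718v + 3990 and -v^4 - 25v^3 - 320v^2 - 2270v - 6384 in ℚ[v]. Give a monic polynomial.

v^3 + 17v^2 + 184v + 798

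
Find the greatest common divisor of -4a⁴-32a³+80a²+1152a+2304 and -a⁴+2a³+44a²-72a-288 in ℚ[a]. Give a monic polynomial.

a²-36

Repeated division with remainder:
  -4a⁴-32a³+80a²+1152a+2304 = (4)(-a⁴+2a³+44a²-72a-288) + (-40a³-96a²+1440a+3456)
  -a⁴+2a³+44a²-72a-288 = ((1/40)a-11/100)(-40a³-96a²+1440a+3456) + (-(64/25)a²+2304/25)
  -40a³-96a²+1440a+3456 = ((125/8)a+75/2)(-(64/25)a²+2304/25) + (0)
Last nonzero remainder: -(64/25)a²+2304/25. Dividing through by -64/25 gives the monic gcd a²-36.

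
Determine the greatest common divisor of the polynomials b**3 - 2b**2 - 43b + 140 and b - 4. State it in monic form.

b - 4

Apply the Euclidean algorithm:
  b**3 - 2b**2 - 43b + 140 = (b**2 + 2b - 35)(b - 4) + (0)
The last nonzero remainder b - 4 is already monic.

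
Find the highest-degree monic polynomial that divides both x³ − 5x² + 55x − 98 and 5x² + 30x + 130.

1

Repeated division with remainder:
  x³ − 5x² + 55x − 98 = ((1/5)x − 11/5)(5x² + 30x + 130) + (95x + 188)
  5x² + 30x + 130 = ((1/19)x + 382/1805)(95x + 188) + (162834/1805)
  95x + 188 = ((171475/162834)x + 169670/81417)(162834/1805) + (0)
The last nonzero remainder is the constant 162834/1805, so the polynomials are coprime and gcd = 1.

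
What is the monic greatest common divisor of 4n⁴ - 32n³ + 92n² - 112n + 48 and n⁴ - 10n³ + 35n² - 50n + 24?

n³ - 6n² + 11n - 6

Repeated division with remainder:
  4n⁴ - 32n³ + 92n² - 112n + 48 = (4)(n⁴ - 10n³ + 35n² - 50n + 24) + (8n³ - 48n² + 88n - 48)
  n⁴ - 10n³ + 35n² - 50n + 24 = ((1/8)n - 1/2)(8n³ - 48n² + 88n - 48) + (0)
Last nonzero remainder: 8n³ - 48n² + 88n - 48. Dividing through by 8 gives the monic gcd n³ - 6n² + 11n - 6.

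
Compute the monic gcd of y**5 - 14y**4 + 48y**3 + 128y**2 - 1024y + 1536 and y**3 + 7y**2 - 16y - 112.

y**2 - 16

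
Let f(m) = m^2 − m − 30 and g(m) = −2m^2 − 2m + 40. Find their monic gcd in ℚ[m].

m + 5

Repeated division with remainder:
  m^2 − m − 30 = (−1/2)(−2m^2 − 2m + 40) + (−2m − 10)
  −2m^2 − 2m + 40 = (m − 4)(−2m − 10) + (0)
Last nonzero remainder: −2m − 10. Dividing through by −2 gives the monic gcd m + 5.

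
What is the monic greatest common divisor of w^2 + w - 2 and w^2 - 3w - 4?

1

Apply the Euclidean algorithm:
  w^2 + w - 2 = (w^2 - 3w - 4) + (4w + 2)
  w^2 - 3w - 4 = ((1/4)w - 7/8)(4w + 2) + (-9/4)
  4w + 2 = (-(16/9)w - 8/9)(-9/4) + (0)
The last nonzero remainder is the constant -9/4, so the polynomials are coprime and gcd = 1.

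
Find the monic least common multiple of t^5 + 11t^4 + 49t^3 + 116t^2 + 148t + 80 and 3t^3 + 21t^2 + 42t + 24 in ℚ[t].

t^6 + 12t^5 + 60t^4 + 165t^3 + 264t^2 + 228t + 80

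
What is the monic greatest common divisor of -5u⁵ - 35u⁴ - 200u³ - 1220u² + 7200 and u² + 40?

Euclidean algorithm in ℚ[u]:
  -5u⁵ - 35u⁴ - 200u³ - 1220u² + 7200 = (-5u³ - 35u² + 180)(u² + 40) + (0)
The last nonzero remainder u² + 40 is already monic.

u² + 40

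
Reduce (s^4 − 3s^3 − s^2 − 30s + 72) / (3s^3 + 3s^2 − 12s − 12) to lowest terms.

(s^3 − s^2 − 3s − 36)/(3s^2 + 9s + 6)

Apply the Euclidean algorithm:
  s^4 − 3s^3 − s^2 − 30s + 72 = ((1/3)s − 4/3)(3s^3 + 3s^2 − 12s − 12) + (7s^2 − 42s + 56)
  3s^3 + 3s^2 − 12s − 12 = ((3/7)s + 3)(7s^2 − 42s + 56) + (90s − 180)
  7s^2 − 42s + 56 = ((7/90)s − 14/45)(90s − 180) + (0)
Last nonzero remainder: 90s − 180. Dividing through by 90 gives the monic gcd s − 2.
Cancel s − 2 from numerator and denominator to get the reduced form.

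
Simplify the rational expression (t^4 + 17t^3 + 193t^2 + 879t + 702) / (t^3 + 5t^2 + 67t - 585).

By polynomial division,
  t^4 + 17t^3 + 193t^2 + 879t + 702 = (t + 12)(t^3 + 5t^2 + 67t - 585) + (66t^2 + 660t + 7722)
  t^3 + 5t^2 + 67t - 585 = ((1/66)t - 5/66)(66t^2 + 660t + 7722) + (0)
Last nonzero remainder: 66t^2 + 660t + 7722. Dividing through by 66 gives the monic gcd t^2 + 10t + 117.
Cancel t^2 + 10t + 117 from numerator and denominator to get the reduced form.

(t^2 + 7t + 6)/(t - 5)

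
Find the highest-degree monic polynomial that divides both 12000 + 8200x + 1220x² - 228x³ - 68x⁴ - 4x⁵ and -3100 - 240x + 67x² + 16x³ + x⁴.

-50 + 5x + x²

Apply the Euclidean algorithm:
  -4x⁵ - 68x⁴ - 228x³ + 1220x² + 8200x + 12000 = (-4x - 4)(x⁴ + 16x³ + 67x² - 240x - 3100) + (104x³ + 528x² - 5160x - 400)
  x⁴ + 16x³ + 67x² - 240x - 3100 = ((1/104)x + 71/676)(104x³ + 528x² - 5160x - 400) + ((10336/169)x² + (51680/169)x - 516800/169)
  104x³ + 528x² - 5160x - 400 = ((2197/1292)x + 169/1292)((10336/169)x² + (51680/169)x - 516800/169) + (0)
Last nonzero remainder: (10336/169)x² + (51680/169)x - 516800/169. Dividing through by 10336/169 gives the monic gcd x² + 5x - 50.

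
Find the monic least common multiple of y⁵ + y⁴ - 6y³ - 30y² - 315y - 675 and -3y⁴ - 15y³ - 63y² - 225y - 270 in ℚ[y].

y⁶ + 3y⁵ - 4y⁴ - 42y³ - 375y² - 1305y - 1350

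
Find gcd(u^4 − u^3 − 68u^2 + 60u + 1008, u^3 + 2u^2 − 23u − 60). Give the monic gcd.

Apply the Euclidean algorithm:
  u^4 − u^3 − 68u^2 + 60u + 1008 = (u − 3)(u^3 + 2u^2 − 23u − 60) + (−39u^2 + 51u + 828)
  u^3 + 2u^2 − 23u − 60 = (−(1/39)u − 43/507)(−39u^2 + 51u + 828) + ((432/169)u + 1728/169)
  −39u^2 + 51u + 828 = (−(2197/144)u + 3887/48)((432/169)u + 1728/169) + (0)
Last nonzero remainder: (432/169)u + 1728/169. Dividing through by 432/169 gives the monic gcd u + 4.

u + 4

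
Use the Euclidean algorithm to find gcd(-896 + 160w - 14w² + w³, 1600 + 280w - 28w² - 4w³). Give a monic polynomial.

-8 + w

Euclidean algorithm in ℚ[w]:
  w³ - 14w² + 160w - 896 = (-1/4)(-4w³ - 28w² + 280w + 1600) + (-21w² + 230w - 496)
  -4w³ - 28w² + 280w + 1600 = ((4/21)w + 1508/441)(-21w² + 230w - 496) + (-(181696/441)w + 1453568/441)
  -21w² + 230w - 496 = ((9261/181696)w - 13671/90848)(-(181696/441)w + 1453568/441) + (0)
Last nonzero remainder: -(181696/441)w + 1453568/441. Dividing through by -181696/441 gives the monic gcd w - 8.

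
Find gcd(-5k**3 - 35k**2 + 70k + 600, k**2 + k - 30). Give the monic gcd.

k + 6

Euclidean algorithm in ℚ[k]:
  -5k**3 - 35k**2 + 70k + 600 = (-5k - 30)(k**2 + k - 30) + (-50k - 300)
  k**2 + k - 30 = (-(1/50)k + 1/10)(-50k - 300) + (0)
Last nonzero remainder: -50k - 300. Dividing through by -50 gives the monic gcd k + 6.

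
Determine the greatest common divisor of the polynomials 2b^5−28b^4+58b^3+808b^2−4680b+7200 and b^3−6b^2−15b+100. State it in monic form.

b^2−10b+25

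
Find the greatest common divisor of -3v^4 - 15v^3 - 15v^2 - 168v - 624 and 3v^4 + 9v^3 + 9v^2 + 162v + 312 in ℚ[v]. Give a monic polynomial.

v^3 + v^2 + v + 52

Repeated division with remainder:
  -3v^4 - 15v^3 - 15v^2 - 168v - 624 = (-1)(3v^4 + 9v^3 + 9v^2 + 162v + 312) + (-6v^3 - 6v^2 - 6v - 312)
  3v^4 + 9v^3 + 9v^2 + 162v + 312 = (-(1/2)v - 1)(-6v^3 - 6v^2 - 6v - 312) + (0)
Last nonzero remainder: -6v^3 - 6v^2 - 6v - 312. Dividing through by -6 gives the monic gcd v^3 + v^2 + v + 52.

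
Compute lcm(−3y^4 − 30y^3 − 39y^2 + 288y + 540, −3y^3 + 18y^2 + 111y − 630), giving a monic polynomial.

y^6 − 2y^5 − 72y^4 + 98y^3 + 1427y^2 − 1200y − 6300

By polynomial division,
  −3y^4 − 30y^3 − 39y^2 + 288y + 540 = (y + 16)(−3y^3 + 18y^2 + 111y − 630) + (−438y^2 − 858y + 10620)
  −3y^3 + 18y^2 + 111y − 630 = ((1/146)y − 581/10658)(−438y^2 − 858y + 10620) + (−(45360/5329)y − 272160/5329)
  −438y^2 − 858y + 10620 = ((389017/7560)y − 314411/1512)(−(45360/5329)y − 272160/5329) + (0)
Last nonzero remainder: −(45360/5329)y − 272160/5329. Dividing through by −45360/5329 gives the monic gcd y + 6.
Then lcm(f, g) = f·g / gcd(f, g); expanding and making the result monic gives the answer.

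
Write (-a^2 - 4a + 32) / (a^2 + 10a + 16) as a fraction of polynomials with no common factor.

Euclidean algorithm in ℚ[a]:
  -a^2 - 4a + 32 = (-1)(a^2 + 10a + 16) + (6a + 48)
  a^2 + 10a + 16 = ((1/6)a + 1/3)(6a + 48) + (0)
Last nonzero remainder: 6a + 48. Dividing through by 6 gives the monic gcd a + 8.
Cancel a + 8 from numerator and denominator to get the reduced form.

(-a + 4)/(a + 2)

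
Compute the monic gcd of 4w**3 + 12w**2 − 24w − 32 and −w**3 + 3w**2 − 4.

w**2 − w − 2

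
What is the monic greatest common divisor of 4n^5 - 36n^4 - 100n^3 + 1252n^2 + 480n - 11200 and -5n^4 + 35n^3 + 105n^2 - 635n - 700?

n^3 - 8n^2 - 13n + 140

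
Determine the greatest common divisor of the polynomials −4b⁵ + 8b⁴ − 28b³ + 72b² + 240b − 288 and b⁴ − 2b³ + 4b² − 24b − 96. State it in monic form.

By polynomial division,
  −4b⁵ + 8b⁴ − 28b³ + 72b² + 240b − 288 = (−4b)(b⁴ − 2b³ + 4b² − 24b − 96) + (−12b³ − 24b² − 144b − 288)
  b⁴ − 2b³ + 4b² − 24b − 96 = (−(1/12)b + 1/3)(−12b³ − 24b² − 144b − 288) + (0)
Last nonzero remainder: −12b³ − 24b² − 144b − 288. Dividing through by −12 gives the monic gcd b³ + 2b² + 12b + 24.

b³ + 2b² + 12b + 24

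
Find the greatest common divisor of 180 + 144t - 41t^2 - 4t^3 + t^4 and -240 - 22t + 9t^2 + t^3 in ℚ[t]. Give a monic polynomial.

-30 + t + t^2

Repeated division with remainder:
  t^4 - 4t^3 - 41t^2 + 144t + 180 = (t - 13)(t^3 + 9t^2 - 22t - 240) + (98t^2 + 98t - 2940)
  t^3 + 9t^2 - 22t - 240 = ((1/98)t + 4/49)(98t^2 + 98t - 2940) + (0)
Last nonzero remainder: 98t^2 + 98t - 2940. Dividing through by 98 gives the monic gcd t^2 + t - 30.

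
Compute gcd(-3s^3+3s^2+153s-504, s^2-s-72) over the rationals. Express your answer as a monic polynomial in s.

Repeated division with remainder:
  -3s^3+3s^2+153s-504 = (-3s)(s^2-s-72) + (-63s-504)
  s^2-s-72 = (-(1/63)s+1/7)(-63s-504) + (0)
Last nonzero remainder: -63s-504. Dividing through by -63 gives the monic gcd s+8.

s+8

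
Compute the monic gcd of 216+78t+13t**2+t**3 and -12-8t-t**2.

6+t

Euclidean algorithm in ℚ[t]:
  t**3+13t**2+78t+216 = (-t-5)(-t**2-8t-12) + (26t+156)
  -t**2-8t-12 = (-(1/26)t-1/13)(26t+156) + (0)
Last nonzero remainder: 26t+156. Dividing through by 26 gives the monic gcd t+6.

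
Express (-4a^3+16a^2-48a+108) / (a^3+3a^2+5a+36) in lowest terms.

(-4a+12)/(a+4)

Euclidean algorithm in ℚ[a]:
  -4a^3+16a^2-48a+108 = (-4)(a^3+3a^2+5a+36) + (28a^2-28a+252)
  a^3+3a^2+5a+36 = ((1/28)a+1/7)(28a^2-28a+252) + (0)
Last nonzero remainder: 28a^2-28a+252. Dividing through by 28 gives the monic gcd a^2-a+9.
Cancel a^2-a+9 from numerator and denominator to get the reduced form.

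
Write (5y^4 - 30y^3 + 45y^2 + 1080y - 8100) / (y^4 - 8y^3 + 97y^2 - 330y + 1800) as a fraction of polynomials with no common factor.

(5y^2 - 180)/(y^2 - 2y + 40)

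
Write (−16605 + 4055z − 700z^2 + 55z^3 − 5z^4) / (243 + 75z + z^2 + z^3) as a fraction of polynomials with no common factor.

By polynomial division,
  −5z^4 + 55z^3 − 700z^2 + 4055z − 16605 = (−5z + 60)(z^3 + z^2 + 75z + 243) + (−385z^2 + 770z − 31185)
  z^3 + z^2 + 75z + 243 = (−(1/385)z − 3/385)(−385z^2 + 770z − 31185) + (0)
Last nonzero remainder: −385z^2 + 770z − 31185. Dividing through by −385 gives the monic gcd z^2 − 2z + 81.
Cancel z^2 − 2z + 81 from numerator and denominator to get the reduced form.

(−205 + 45z − 5z^2)/(3 + z)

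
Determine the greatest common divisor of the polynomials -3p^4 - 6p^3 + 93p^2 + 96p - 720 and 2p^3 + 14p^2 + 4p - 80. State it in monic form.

By polynomial division,
  -3p^4 - 6p^3 + 93p^2 + 96p - 720 = (-(3/2)p + 15/2)(2p^3 + 14p^2 + 4p - 80) + (-6p^2 - 54p - 120)
  2p^3 + 14p^2 + 4p - 80 = (-(1/3)p + 2/3)(-6p^2 - 54p - 120) + (0)
Last nonzero remainder: -6p^2 - 54p - 120. Dividing through by -6 gives the monic gcd p^2 + 9p + 20.

p^2 + 9p + 20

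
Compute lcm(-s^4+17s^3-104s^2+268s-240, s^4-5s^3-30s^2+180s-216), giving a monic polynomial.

s^6-14s^5+35s^4+350s^3-2436s^2+5544s-4320

Repeated division with remainder:
  -s^4+17s^3-104s^2+268s-240 = (-1)(s^4-5s^3-30s^2+180s-216) + (12s^3-134s^2+448s-456)
  s^4-5s^3-30s^2+180s-216 = ((1/12)s+37/72)(12s^3-134s^2+448s-456) + ((55/36)s^2-(110/9)s+55/3)
  12s^3-134s^2+448s-456 = ((432/55)s-1368/55)((55/36)s^2-(110/9)s+55/3) + (0)
Last nonzero remainder: (55/36)s^2-(110/9)s+55/3. Dividing through by 55/36 gives the monic gcd s^2-8s+12.
Then lcm(f, g) = f·g / gcd(f, g); expanding and making the result monic gives the answer.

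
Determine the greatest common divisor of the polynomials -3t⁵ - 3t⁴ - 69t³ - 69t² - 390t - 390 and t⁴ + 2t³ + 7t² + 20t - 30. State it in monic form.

Euclidean algorithm in ℚ[t]:
  -3t⁵ - 3t⁴ - 69t³ - 69t² - 390t - 390 = (-3t + 3)(t⁴ + 2t³ + 7t² + 20t - 30) + (-54t³ - 30t² - 540t - 300)
  t⁴ + 2t³ + 7t² + 20t - 30 = (-(1/54)t - 13/486)(-54t³ - 30t² - 540t - 300) + (-(308/81)t² - 3080/81)
  -54t³ - 30t² - 540t - 300 = ((2187/154)t + 1215/154)(-(308/81)t² - 3080/81) + (0)
Last nonzero remainder: -(308/81)t² - 3080/81. Dividing through by -308/81 gives the monic gcd t² + 10.

t² + 10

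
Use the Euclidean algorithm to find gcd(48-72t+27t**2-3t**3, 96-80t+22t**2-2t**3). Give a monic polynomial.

16-8t+t**2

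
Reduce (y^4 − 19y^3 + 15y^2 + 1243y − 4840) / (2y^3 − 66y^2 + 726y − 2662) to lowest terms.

(y^2 + 3y − 40)/(2y − 22)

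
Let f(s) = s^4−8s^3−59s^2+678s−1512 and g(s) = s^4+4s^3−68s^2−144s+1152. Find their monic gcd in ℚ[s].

s^2−10s+24

Apply the Euclidean algorithm:
  s^4−8s^3−59s^2+678s−1512 = (s^4+4s^3−68s^2−144s+1152) + (−12s^3+9s^2+822s−2664)
  s^4+4s^3−68s^2−144s+1152 = (−(1/12)s−19/48)(−12s^3+9s^2+822s−2664) + ((65/16)s^2−(325/8)s+195/2)
  −12s^3+9s^2+822s−2664 = (−(192/65)s−1776/65)((65/16)s^2−(325/8)s+195/2) + (0)
Last nonzero remainder: (65/16)s^2−(325/8)s+195/2. Dividing through by 65/16 gives the monic gcd s^2−10s+24.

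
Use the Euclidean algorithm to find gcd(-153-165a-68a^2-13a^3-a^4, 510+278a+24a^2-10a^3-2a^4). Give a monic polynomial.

51+38a+10a^2+a^3

Repeated division with remainder:
  -a^4-13a^3-68a^2-165a-153 = (1/2)(-2a^4-10a^3+24a^2+278a+510) + (-8a^3-80a^2-304a-408)
  -2a^4-10a^3+24a^2+278a+510 = ((1/4)a-5/4)(-8a^3-80a^2-304a-408) + (0)
Last nonzero remainder: -8a^3-80a^2-304a-408. Dividing through by -8 gives the monic gcd a^3+10a^2+38a+51.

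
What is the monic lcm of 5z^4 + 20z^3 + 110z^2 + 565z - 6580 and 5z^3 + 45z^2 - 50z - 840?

z^5 + 10z^4 + 46z^3 + 245z^2 - 638z - 7896

Apply the Euclidean algorithm:
  5z^4 + 20z^3 + 110z^2 + 565z - 6580 = (z - 5)(5z^3 + 45z^2 - 50z - 840) + (385z^2 + 1155z - 10780)
  5z^3 + 45z^2 - 50z - 840 = ((1/77)z + 6/77)(385z^2 + 1155z - 10780) + (0)
Last nonzero remainder: 385z^2 + 1155z - 10780. Dividing through by 385 gives the monic gcd z^2 + 3z - 28.
Then lcm(f, g) = f·g / gcd(f, g); expanding and making the result monic gives the answer.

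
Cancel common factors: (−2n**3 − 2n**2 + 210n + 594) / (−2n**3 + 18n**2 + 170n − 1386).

(n + 3)/(n − 7)

Apply the Euclidean algorithm:
  −2n**3 − 2n**2 + 210n + 594 = (−2n**3 + 18n**2 + 170n − 1386) + (−20n**2 + 40n + 1980)
  −2n**3 + 18n**2 + 170n − 1386 = ((1/10)n − 7/10)(−20n**2 + 40n + 1980) + (0)
Last nonzero remainder: −20n**2 + 40n + 1980. Dividing through by −20 gives the monic gcd n**2 − 2n − 99.
Cancel n**2 − 2n − 99 from numerator and denominator to get the reduced form.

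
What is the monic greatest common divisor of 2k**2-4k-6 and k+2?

1

Apply the Euclidean algorithm:
  2k**2-4k-6 = (2k-8)(k+2) + (10)
  k+2 = ((1/10)k+1/5)(10) + (0)
The last nonzero remainder is the constant 10, so the polynomials are coprime and gcd = 1.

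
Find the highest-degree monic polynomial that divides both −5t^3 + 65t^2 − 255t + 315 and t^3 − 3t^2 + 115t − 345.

t − 3

Apply the Euclidean algorithm:
  −5t^3 + 65t^2 − 255t + 315 = (−5)(t^3 − 3t^2 + 115t − 345) + (50t^2 + 320t − 1410)
  t^3 − 3t^2 + 115t − 345 = ((1/50)t − 47/250)(50t^2 + 320t − 1410) + ((5084/25)t − 15252/25)
  50t^2 + 320t − 1410 = ((625/2542)t + 5875/2542)((5084/25)t − 15252/25) + (0)
Last nonzero remainder: (5084/25)t − 15252/25. Dividing through by 5084/25 gives the monic gcd t − 3.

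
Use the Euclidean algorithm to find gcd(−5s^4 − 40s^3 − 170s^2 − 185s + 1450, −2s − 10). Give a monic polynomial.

s + 5

By polynomial division,
  −5s^4 − 40s^3 − 170s^2 − 185s + 1450 = ((5/2)s^3 + (15/2)s^2 + (95/2)s − 145)(−2s − 10) + (0)
Last nonzero remainder: −2s − 10. Dividing through by −2 gives the monic gcd s + 5.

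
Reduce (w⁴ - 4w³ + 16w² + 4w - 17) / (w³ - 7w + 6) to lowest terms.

Euclidean algorithm in ℚ[w]:
  w⁴ - 4w³ + 16w² + 4w - 17 = (w - 4)(w³ - 7w + 6) + (23w² - 30w + 7)
  w³ - 7w + 6 = ((1/23)w + 30/529)(23w² - 30w + 7) + (-(2964/529)w + 2964/529)
  23w² - 30w + 7 = (-(12167/2964)w + 3703/2964)(-(2964/529)w + 2964/529) + (0)
Last nonzero remainder: -(2964/529)w + 2964/529. Dividing through by -2964/529 gives the monic gcd w - 1.
Cancel w - 1 from numerator and denominator to get the reduced form.

(w³ - 3w² + 13w + 17)/(w² + w - 6)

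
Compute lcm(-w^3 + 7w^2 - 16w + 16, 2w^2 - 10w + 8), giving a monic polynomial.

w^4 - 8w^3 + 23w^2 - 32w + 16

Repeated division with remainder:
  -w^3 + 7w^2 - 16w + 16 = (-(1/2)w + 1)(2w^2 - 10w + 8) + (-2w + 8)
  2w^2 - 10w + 8 = (-w + 1)(-2w + 8) + (0)
Last nonzero remainder: -2w + 8. Dividing through by -2 gives the monic gcd w - 4.
Then lcm(f, g) = f·g / gcd(f, g); expanding and making the result monic gives the answer.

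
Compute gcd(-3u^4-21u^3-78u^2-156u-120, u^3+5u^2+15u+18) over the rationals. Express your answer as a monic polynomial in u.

Repeated division with remainder:
  -3u^4-21u^3-78u^2-156u-120 = (-3u-6)(u^3+5u^2+15u+18) + (-3u^2-12u-12)
  u^3+5u^2+15u+18 = (-(1/3)u-1/3)(-3u^2-12u-12) + (7u+14)
  -3u^2-12u-12 = (-(3/7)u-6/7)(7u+14) + (0)
Last nonzero remainder: 7u+14. Dividing through by 7 gives the monic gcd u+2.

u+2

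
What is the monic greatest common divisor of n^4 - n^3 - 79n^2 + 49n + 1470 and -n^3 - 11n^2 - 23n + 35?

Repeated division with remainder:
  n^4 - n^3 - 79n^2 + 49n + 1470 = (-n + 12)(-n^3 - 11n^2 - 23n + 35) + (30n^2 + 360n + 1050)
  -n^3 - 11n^2 - 23n + 35 = (-(1/30)n + 1/30)(30n^2 + 360n + 1050) + (0)
Last nonzero remainder: 30n^2 + 360n + 1050. Dividing through by 30 gives the monic gcd n^2 + 12n + 35.

n^2 + 12n + 35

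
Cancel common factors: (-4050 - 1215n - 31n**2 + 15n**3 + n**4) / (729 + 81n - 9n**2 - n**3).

(-50 - 15n - n**2)/(9 + n)

Apply the Euclidean algorithm:
  n**4 + 15n**3 - 31n**2 - 1215n - 4050 = (-n - 6)(-n**3 - 9n**2 + 81n + 729) + (-4n**2 + 324)
  -n**3 - 9n**2 + 81n + 729 = ((1/4)n + 9/4)(-4n**2 + 324) + (0)
Last nonzero remainder: -4n**2 + 324. Dividing through by -4 gives the monic gcd n**2 - 81.
Cancel n**2 - 81 from numerator and denominator to get the reduced form.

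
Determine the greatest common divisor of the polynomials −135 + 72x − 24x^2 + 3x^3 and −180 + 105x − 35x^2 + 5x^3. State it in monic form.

9 − 3x + x^2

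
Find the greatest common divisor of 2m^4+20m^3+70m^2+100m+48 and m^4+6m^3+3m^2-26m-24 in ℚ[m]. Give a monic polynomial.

Apply the Euclidean algorithm:
  2m^4+20m^3+70m^2+100m+48 = (2)(m^4+6m^3+3m^2-26m-24) + (8m^3+64m^2+152m+96)
  m^4+6m^3+3m^2-26m-24 = ((1/8)m-1/4)(8m^3+64m^2+152m+96) + (0)
Last nonzero remainder: 8m^3+64m^2+152m+96. Dividing through by 8 gives the monic gcd m^3+8m^2+19m+12.

m^3+8m^2+19m+12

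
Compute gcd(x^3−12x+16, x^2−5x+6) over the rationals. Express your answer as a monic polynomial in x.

By polynomial division,
  x^3−12x+16 = (x+5)(x^2−5x+6) + (7x−14)
  x^2−5x+6 = ((1/7)x−3/7)(7x−14) + (0)
Last nonzero remainder: 7x−14. Dividing through by 7 gives the monic gcd x−2.

x−2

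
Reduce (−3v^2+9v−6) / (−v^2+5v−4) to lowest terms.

Euclidean algorithm in ℚ[v]:
  −3v^2+9v−6 = (3)(−v^2+5v−4) + (−6v+6)
  −v^2+5v−4 = ((1/6)v−2/3)(−6v+6) + (0)
Last nonzero remainder: −6v+6. Dividing through by −6 gives the monic gcd v−1.
Cancel v−1 from numerator and denominator to get the reduced form.

(3v−6)/(v−4)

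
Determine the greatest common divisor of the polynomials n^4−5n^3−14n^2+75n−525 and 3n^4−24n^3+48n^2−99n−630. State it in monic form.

n^3−10n^2+36n−105

By polynomial division,
  n^4−5n^3−14n^2+75n−525 = (1/3)(3n^4−24n^3+48n^2−99n−630) + (3n^3−30n^2+108n−315)
  3n^4−24n^3+48n^2−99n−630 = (n+2)(3n^3−30n^2+108n−315) + (0)
Last nonzero remainder: 3n^3−30n^2+108n−315. Dividing through by 3 gives the monic gcd n^3−10n^2+36n−105.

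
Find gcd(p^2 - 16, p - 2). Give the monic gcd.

1

By polynomial division,
  p^2 - 16 = (p + 2)(p - 2) + (-12)
  p - 2 = (-(1/12)p + 1/6)(-12) + (0)
The last nonzero remainder is the constant -12, so the polynomials are coprime and gcd = 1.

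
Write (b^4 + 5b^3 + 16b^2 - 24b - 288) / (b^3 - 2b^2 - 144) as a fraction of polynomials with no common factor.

(b^2 + b - 12)/(b - 6)

Euclidean algorithm in ℚ[b]:
  b^4 + 5b^3 + 16b^2 - 24b - 288 = (b + 7)(b^3 - 2b^2 - 144) + (30b^2 + 120b + 720)
  b^3 - 2b^2 - 144 = ((1/30)b - 1/5)(30b^2 + 120b + 720) + (0)
Last nonzero remainder: 30b^2 + 120b + 720. Dividing through by 30 gives the monic gcd b^2 + 4b + 24.
Cancel b^2 + 4b + 24 from numerator and denominator to get the reduced form.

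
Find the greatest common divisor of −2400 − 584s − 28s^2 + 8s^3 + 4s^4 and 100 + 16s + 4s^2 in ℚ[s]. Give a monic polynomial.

Repeated division with remainder:
  4s^4 + 8s^3 − 28s^2 − 584s − 2400 = (s^2 − 2s − 24)(4s^2 + 16s + 100) + (0)
Last nonzero remainder: 4s^2 + 16s + 100. Dividing through by 4 gives the monic gcd s^2 + 4s + 25.

25 + 4s + s^2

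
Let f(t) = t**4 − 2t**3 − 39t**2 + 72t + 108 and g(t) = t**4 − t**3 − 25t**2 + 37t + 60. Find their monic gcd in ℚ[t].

t**2 − 2t − 3

Euclidean algorithm in ℚ[t]:
  t**4 − 2t**3 − 39t**2 + 72t + 108 = (t**4 − t**3 − 25t**2 + 37t + 60) + (−t**3 − 14t**2 + 35t + 48)
  t**4 − t**3 − 25t**2 + 37t + 60 = (−t + 15)(−t**3 − 14t**2 + 35t + 48) + (220t**2 − 440t − 660)
  −t**3 − 14t**2 + 35t + 48 = (−(1/220)t − 4/55)(220t**2 − 440t − 660) + (0)
Last nonzero remainder: 220t**2 − 440t − 660. Dividing through by 220 gives the monic gcd t**2 − 2t − 3.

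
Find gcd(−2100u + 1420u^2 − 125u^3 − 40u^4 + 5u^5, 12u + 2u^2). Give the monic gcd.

Repeated division with remainder:
  5u^5 − 40u^4 − 125u^3 + 1420u^2 − 2100u = ((5/2)u^3 − 35u^2 + (295/2)u − 175)(2u^2 + 12u) + (0)
Last nonzero remainder: 2u^2 + 12u. Dividing through by 2 gives the monic gcd u^2 + 6u.

6u + u^2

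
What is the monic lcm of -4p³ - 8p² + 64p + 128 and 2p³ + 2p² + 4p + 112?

p⁵ - p⁴ - 8p³ + 44p² - 128p - 448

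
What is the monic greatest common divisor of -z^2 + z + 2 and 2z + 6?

1

Apply the Euclidean algorithm:
  -z^2 + z + 2 = (-(1/2)z + 2)(2z + 6) + (-10)
  2z + 6 = (-(1/5)z - 3/5)(-10) + (0)
The last nonzero remainder is the constant -10, so the polynomials are coprime and gcd = 1.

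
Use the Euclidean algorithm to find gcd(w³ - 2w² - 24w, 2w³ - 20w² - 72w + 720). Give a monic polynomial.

Euclidean algorithm in ℚ[w]:
  w³ - 2w² - 24w = (1/2)(2w³ - 20w² - 72w + 720) + (8w² + 12w - 360)
  2w³ - 20w² - 72w + 720 = ((1/4)w - 23/8)(8w² + 12w - 360) + ((105/2)w - 315)
  8w² + 12w - 360 = ((16/105)w + 8/7)((105/2)w - 315) + (0)
Last nonzero remainder: (105/2)w - 315. Dividing through by 105/2 gives the monic gcd w - 6.

w - 6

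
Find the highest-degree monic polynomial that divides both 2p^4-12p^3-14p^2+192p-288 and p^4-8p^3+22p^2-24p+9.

p^2-6p+9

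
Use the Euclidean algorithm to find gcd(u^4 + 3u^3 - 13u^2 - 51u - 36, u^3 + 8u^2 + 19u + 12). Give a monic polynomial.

Apply the Euclidean algorithm:
  u^4 + 3u^3 - 13u^2 - 51u - 36 = (u - 5)(u^3 + 8u^2 + 19u + 12) + (8u^2 + 32u + 24)
  u^3 + 8u^2 + 19u + 12 = ((1/8)u + 1/2)(8u^2 + 32u + 24) + (0)
Last nonzero remainder: 8u^2 + 32u + 24. Dividing through by 8 gives the monic gcd u^2 + 4u + 3.

u^2 + 4u + 3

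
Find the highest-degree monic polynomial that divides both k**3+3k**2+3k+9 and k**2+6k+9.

k+3

By polynomial division,
  k**3+3k**2+3k+9 = (k−3)(k**2+6k+9) + (12k+36)
  k**2+6k+9 = ((1/12)k+1/4)(12k+36) + (0)
Last nonzero remainder: 12k+36. Dividing through by 12 gives the monic gcd k+3.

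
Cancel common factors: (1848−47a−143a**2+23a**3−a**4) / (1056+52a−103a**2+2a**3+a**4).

(−77+18a−a**2)/(−44+7a+a**2)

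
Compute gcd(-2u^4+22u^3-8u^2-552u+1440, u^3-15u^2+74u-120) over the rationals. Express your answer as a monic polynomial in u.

Euclidean algorithm in ℚ[u]:
  -2u^4+22u^3-8u^2-552u+1440 = (-2u-8)(u^3-15u^2+74u-120) + (20u^2-200u+480)
  u^3-15u^2+74u-120 = ((1/20)u-1/4)(20u^2-200u+480) + (0)
Last nonzero remainder: 20u^2-200u+480. Dividing through by 20 gives the monic gcd u^2-10u+24.

u^2-10u+24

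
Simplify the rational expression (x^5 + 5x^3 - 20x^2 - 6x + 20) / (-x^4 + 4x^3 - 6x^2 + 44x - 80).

(-x^2 + 1)/(x - 4)

Apply the Euclidean algorithm:
  x^5 + 5x^3 - 20x^2 - 6x + 20 = (-x - 4)(-x^4 + 4x^3 - 6x^2 + 44x - 80) + (15x^3 + 90x - 300)
  -x^4 + 4x^3 - 6x^2 + 44x - 80 = (-(1/15)x + 4/15)(15x^3 + 90x - 300) + (0)
Last nonzero remainder: 15x^3 + 90x - 300. Dividing through by 15 gives the monic gcd x^3 + 6x - 20.
Cancel x^3 + 6x - 20 from numerator and denominator to get the reduced form.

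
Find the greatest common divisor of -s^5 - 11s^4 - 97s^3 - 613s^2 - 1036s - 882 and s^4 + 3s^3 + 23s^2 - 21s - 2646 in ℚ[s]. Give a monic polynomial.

Euclidean algorithm in ℚ[s]:
  -s^5 - 11s^4 - 97s^3 - 613s^2 - 1036s - 882 = (-s - 8)(s^4 + 3s^3 + 23s^2 - 21s - 2646) + (-50s^3 - 450s^2 - 3850s - 22050)
  s^4 + 3s^3 + 23s^2 - 21s - 2646 = (-(1/50)s + 3/25)(-50s^3 - 450s^2 - 3850s - 22050) + (0)
Last nonzero remainder: -50s^3 - 450s^2 - 3850s - 22050. Dividing through by -50 gives the monic gcd s^3 + 9s^2 + 77s + 441.

s^3 + 9s^2 + 77s + 441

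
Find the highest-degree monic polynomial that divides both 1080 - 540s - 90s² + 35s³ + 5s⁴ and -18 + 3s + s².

Apply the Euclidean algorithm:
  5s⁴ + 35s³ - 90s² - 540s + 1080 = (5s² + 20s - 60)(s² + 3s - 18) + (0)
The last nonzero remainder s² + 3s - 18 is already monic.

-18 + 3s + s²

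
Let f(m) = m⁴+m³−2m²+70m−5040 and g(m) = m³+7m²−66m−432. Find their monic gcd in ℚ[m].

m²+m−72

Euclidean algorithm in ℚ[m]:
  m⁴+m³−2m²+70m−5040 = (m−6)(m³+7m²−66m−432) + (106m²+106m−7632)
  m³+7m²−66m−432 = ((1/106)m+3/53)(106m²+106m−7632) + (0)
Last nonzero remainder: 106m²+106m−7632. Dividing through by 106 gives the monic gcd m²+m−72.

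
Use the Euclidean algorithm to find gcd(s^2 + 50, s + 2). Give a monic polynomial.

1

Apply the Euclidean algorithm:
  s^2 + 50 = (s - 2)(s + 2) + (54)
  s + 2 = ((1/54)s + 1/27)(54) + (0)
The last nonzero remainder is the constant 54, so the polynomials are coprime and gcd = 1.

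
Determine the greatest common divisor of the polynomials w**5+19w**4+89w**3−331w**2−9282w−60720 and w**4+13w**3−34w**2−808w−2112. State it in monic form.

Apply the Euclidean algorithm:
  w**5+19w**4+89w**3−331w**2−9282w−60720 = (w+6)(w**4+13w**3−34w**2−808w−2112) + (45w**3+681w**2−2322w−48048)
  w**4+13w**3−34w**2−808w−2112 = ((1/45)w−32/675)(45w**3+681w**2−2322w−48048) + ((11224/225)w**2+(11224/75)w−987712/225)
  45w**3+681w**2−2322w−48048 = ((10125/11224)w+61425/5612)((11224/225)w**2+(11224/75)w−987712/225) + (0)
Last nonzero remainder: (11224/225)w**2+(11224/75)w−987712/225. Dividing through by 11224/225 gives the monic gcd w**2+3w−88.

w**2+3w−88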